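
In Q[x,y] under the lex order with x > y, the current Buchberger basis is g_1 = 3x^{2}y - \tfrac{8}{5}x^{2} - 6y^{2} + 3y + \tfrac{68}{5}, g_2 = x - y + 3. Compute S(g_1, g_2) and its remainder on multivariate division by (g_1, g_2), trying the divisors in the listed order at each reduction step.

S(g_1, g_2) = -\tfrac{8}{15}x^{2} + xy^{2} - 3xy - 2y^{2} + y + \tfrac{68}{15}; remainder on division = y^{3} - \tfrac{128}{15}y^{2} + \tfrac{66}{5}y - \tfrac{4}{15}.

lcm(LM(g_1), LM(g_2)) = x^{2}y.
S = (lcm/LT(g_1))·g_1 − (lcm/LT(g_2))·g_2 = -\tfrac{8}{15}x^{2} + xy^{2} - 3xy - 2y^{2} + y + \tfrac{68}{15}.
Reduce S modulo (g_1, g_2) in that order:
  leading term x^{2}: subtract (-\tfrac{8}{15}x)·g_2 from -\tfrac{8}{15}x^{2} + xy^{2} - 3xy - 2y^{2} + y + \tfrac{68}{15} → xy^{2} - \tfrac{53}{15}xy + \tfrac{8}{5}x - 2y^{2} + y + \tfrac{68}{15}
  leading term xy^{2}: subtract (y^{2})·g_2 from xy^{2} - \tfrac{53}{15}xy + \tfrac{8}{5}x - 2y^{2} + y + \tfrac{68}{15} → -\tfrac{53}{15}xy + \tfrac{8}{5}x + y^{3} - 5y^{2} + y + \tfrac{68}{15}
  leading term xy: subtract (-\tfrac{53}{15}y)·g_2 from -\tfrac{53}{15}xy + \tfrac{8}{5}x + y^{3} - 5y^{2} + y + \tfrac{68}{15} → \tfrac{8}{5}x + y^{3} - \tfrac{128}{15}y^{2} + \tfrac{58}{5}y + \tfrac{68}{15}
  leading term x: subtract (\tfrac{8}{5})·g_2 from \tfrac{8}{5}x + y^{3} - \tfrac{128}{15}y^{2} + \tfrac{58}{5}y + \tfrac{68}{15} → y^{3} - \tfrac{128}{15}y^{2} + \tfrac{66}{5}y - \tfrac{4}{15}
  leading term y^{3}: no divisor's leading term divides it; move y^{3} to the remainder.
  leading term y^{2}: no divisor's leading term divides it; move -\tfrac{128}{15}y^{2} to the remainder.
  leading term y: no divisor's leading term divides it; move \tfrac{66}{5}y to the remainder.
  leading term 1: no divisor's leading term divides it; move -\tfrac{4}{15} to the remainder.
The remainder y^{3} - \tfrac{128}{15}y^{2} + \tfrac{66}{5}y - \tfrac{4}{15} is nonzero, so it would be added as the next basis element.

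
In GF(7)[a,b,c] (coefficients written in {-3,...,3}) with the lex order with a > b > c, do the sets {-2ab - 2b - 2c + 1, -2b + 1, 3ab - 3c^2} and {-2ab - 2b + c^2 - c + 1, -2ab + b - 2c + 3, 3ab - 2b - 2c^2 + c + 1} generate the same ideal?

Two ideals are equal iff their reduced Gröbner bases coincide (the reduced basis is unique for a fixed ordering).
Buchberger on the first generating set:
f_1 = -2ab - 2b - 2c + 1, LT = ab.
f_2 = -2b + 1, LT = b.
f_3 = 3ab - 3c^2, LT = ab.

S(f_1,f_2): lcm = ab. S = -3a + b + c + 3.
  leading term a: no divisor's leading term divides it; move -3a to the remainder.
  leading term b: subtract (3)·f_2 from b + c + 3 → c
  leading term c: no divisor's leading term divides it; move c to the remainder.
  remainder -3a + c ≠ 0; add g_4 = -3a + c to the basis.

S(f_1,f_3): lcm = ab. S = b + c^2 + c + 3.
  leading term b: subtract (3)·f_2 from b + c^2 + c + 3 → c^2 + c
  leading term c^2: no divisor's leading term divides it; move c^2 to the remainder.
  leading term c: no divisor's leading term divides it; move c to the remainder.
  remainder c^2 + c ≠ 0; add g_5 = c^2 + c to the basis.

The other S-polynomials (S(f_2,f_3), S(f_1,g_4), S(f_2,g_4), S(f_3,g_4), S(f_1,g_5), S(f_2,g_5), S(f_3,g_5), S(g_4,g_5)) all reduce to 0 modulo the current basis, so we have a Gröbner basis.
Inter-reduce: drop elements whose leading term is divisible by another's, tail-reduce, and make monic.
Reduced Gröbner basis: {a + 2c, b + 3, c^2 + c}.

Buchberger on the second generating set:
h_1 = -2ab - 2b + c^2 - c + 1, LT = ab.
h_2 = -2ab + b - 2c + 3, LT = ab.
h_3 = 3ab - 2b - 2c^2 + c + 1, LT = ab.

S(h_1,h_2): lcm = ab. S = -2b + 3c^2 + 3c + 1.
  leading term b: no divisor's leading term divides it; move -2b to the remainder.
  leading term c^2: no divisor's leading term divides it; move 3c^2 to the remainder.
  leading term c: no divisor's leading term divides it; move 3c to the remainder.
  leading term 1: no divisor's leading term divides it; move 1 to the remainder.
  remainder -2b + 3c^2 + 3c + 1 ≠ 0; add k_4 = -2b + 3c^2 + 3c + 1 to the basis.

S(h_1,h_3): lcm = ab. S = -3b - c^2 - c - 2.
  leading term b: subtract (-2)·k_4 from -3b - c^2 - c - 2 → -2c^2 - 2c
  leading term c^2: no divisor's leading term divides it; move -2c^2 to the remainder.
  leading term c: no divisor's leading term divides it; move -2c to the remainder.
  remainder -2c^2 - 2c ≠ 0; add k_5 = -2c^2 - 2c to the basis.

S(h_1,k_4): lcm = ab. S = -2ac^2 - 2ac - 3a + b + 3c^2 - 3c + 3.
  leading term ac^2: subtract (a)·k_5 from -2ac^2 - 2ac - 3a + b + 3c^2 - 3c + 3 → -3a + b + 3c^2 - 3c + 3
  leading term a: no divisor's leading term divides it; move -3a to the remainder.
  leading term b: subtract (3)·k_4 from b + 3c^2 - 3c + 3 → c^2 + 2c
  leading term c^2: subtract (3)·k_5 from c^2 + 2c → c
  leading term c: no divisor's leading term divides it; move c to the remainder.
  remainder -3a + c ≠ 0; add k_6 = -3a + c to the basis.

The other S-polynomials (S(h_2,h_3), S(h_2,k_4), S(h_3,k_4), S(h_1,k_5), S(h_2,k_5), S(h_3,k_5), S(k_4,k_5), S(h_1,k_6), S(h_2,k_6), S(h_3,k_6), S(k_4,k_6), S(k_5,k_6)) all reduce to 0 modulo the current basis, so we have a Gröbner basis.
Inter-reduce: drop elements whose leading term is divisible by another's, tail-reduce, and make monic.
Reduced Gröbner basis: {a + 2c, b + 3, c^2 + c}.

Same reduced basis, so the two generating sets span the same ideal.

Yes, the ideals are equal.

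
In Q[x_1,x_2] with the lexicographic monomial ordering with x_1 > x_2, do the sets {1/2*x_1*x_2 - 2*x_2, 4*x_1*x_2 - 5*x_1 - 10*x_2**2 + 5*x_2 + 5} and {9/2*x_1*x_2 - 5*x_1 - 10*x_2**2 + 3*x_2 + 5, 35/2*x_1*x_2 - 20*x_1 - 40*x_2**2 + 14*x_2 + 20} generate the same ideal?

Since reduced Gröbner bases are canonical representatives of ideals under a given ordering, it suffices to compute and compare them.
Buchberger on the first generating set:
f_1 = 1/2*x_1*x_2 - 2*x_2, LT = x_1*x_2.
f_2 = 4*x_1*x_2 - 5*x_1 - 10*x_2**2 + 5*x_2 + 5, LT = x_1*x_2.

S(f_1,f_2): lcm = x_1*x_2. S = 5/4*x_1 + 5/2*x_2**2 - 21/4*x_2 - 5/4.
  reduce S modulo (f_1, f_2):
  remainder 5/4*x_1 + 5/2*x_2**2 - 21/4*x_2 - 5/4 ≠ 0; add g_3 = 5/4*x_1 + 5/2*x_2**2 - 21/4*x_2 - 5/4 to the basis.

S(f_1,g_3): lcm = x_1*x_2. S = -2*x_2**3 + 21/5*x_2**2 - 3*x_2.
  reduce S modulo (f_1, f_2, g_3):
  remainder -2*x_2**3 + 21/5*x_2**2 - 3*x_2 ≠ 0; add g_4 = -2*x_2**3 + 21/5*x_2**2 - 3*x_2 to the basis.

The other S-polynomials (S(f_2,g_3), S(f_1,g_4), S(f_2,g_4), S(g_3,g_4)) all reduce to 0 modulo the current basis, so we have a Gröbner basis.
Inter-reduce: drop elements whose leading term is divisible by another's, tail-reduce, and make monic.
Reduced Gröbner basis: {x_1 + 2*x_2**2 - 21/5*x_2 - 1, x_2**3 - 21/10*x_2**2 + 3/2*x_2}.

Buchberger on the second generating set:
h_1 = 9/2*x_1*x_2 - 5*x_1 - 10*x_2**2 + 3*x_2 + 5, LT = x_1*x_2.
h_2 = 35/2*x_1*x_2 - 20*x_1 - 40*x_2**2 + 14*x_2 + 20, LT = x_1*x_2.

S(h_1,h_2): lcm = x_1*x_2. S = 2/63*x_1 + 4/63*x_2**2 - 2/15*x_2 - 2/63.
  reduce S modulo (h_1, h_2):
  remainder 2/63*x_1 + 4/63*x_2**2 - 2/15*x_2 - 2/63 ≠ 0; add k_3 = 2/63*x_1 + 4/63*x_2**2 - 2/15*x_2 - 2/63 to the basis.

S(h_1,k_3): lcm = x_1*x_2. S = -10/9*x_1 - 2*x_2**3 + 89/45*x_2**2 + 5/3*x_2 + 10/9.
  reduce S modulo (h_1, h_2, k_3):
  remainder -2*x_2**3 + 21/5*x_2**2 - 3*x_2 ≠ 0; add k_4 = -2*x_2**3 + 21/5*x_2**2 - 3*x_2 to the basis.

The other S-polynomials (S(h_2,k_3), S(h_1,k_4), S(h_2,k_4), S(k_3,k_4)) all reduce to 0 modulo the current basis, so we have a Gröbner basis.
Inter-reduce: drop elements whose leading term is divisible by another's, tail-reduce, and make monic.
Reduced Gröbner basis: {x_1 + 2*x_2**2 - 21/5*x_2 - 1, x_2**3 - 21/10*x_2**2 + 3/2*x_2}.

The two bases agree; hence the ideals are identical.

Yes, the ideals are equal.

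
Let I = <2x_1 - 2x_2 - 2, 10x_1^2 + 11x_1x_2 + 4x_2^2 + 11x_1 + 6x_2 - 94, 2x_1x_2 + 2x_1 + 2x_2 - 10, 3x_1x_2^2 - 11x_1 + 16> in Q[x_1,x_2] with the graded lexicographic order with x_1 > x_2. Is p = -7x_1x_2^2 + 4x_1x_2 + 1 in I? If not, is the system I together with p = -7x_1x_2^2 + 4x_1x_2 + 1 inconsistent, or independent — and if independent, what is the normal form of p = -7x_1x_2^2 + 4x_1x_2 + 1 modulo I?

First compute the reduced Gröbner basis of I by Buchberger's algorithm.
f_1 = 2x_1 - 2x_2 - 2, LT = x_1.
f_2 = 10x_1^2 + 11x_1x_2 + 4x_2^2 + 11x_1 + 6x_2 - 94, LT = x_1^2.
f_3 = 2x_1x_2 + 2x_1 + 2x_2 - 10, LT = x_1x_2.
f_4 = 3x_1x_2^2 - 11x_1 + 16, LT = x_1x_2^2.

S(f_1,f_2): lcm = x_1^2. S = -21/10x_1x_2 - 2/5x_2^2 - 21/10x_1 - 3/5x_2 + 47/5.
  leading term x_1x_2: subtract (-21/20x_2)·f_1 from -21/10x_1x_2 - 2/5x_2^2 - 21/10x_1 - 3/5x_2 + 47/5 → -5/2x_2^2 - 21/10x_1 - 27/10x_2 + 47/5
  leading term x_2^2: no divisor's leading term divides it; move -5/2x_2^2 to the remainder.
  leading term x_1: subtract (-21/20)·f_1 from -21/10x_1 - 27/10x_2 + 47/5 → -24/5x_2 + 73/10
  leading term x_2: no divisor's leading term divides it; move -24/5x_2 to the remainder.
  leading term 1: no divisor's leading term divides it; move 73/10 to the remainder.
  remainder -5/2x_2^2 - 24/5x_2 + 73/10 ≠ 0; add h_5 = -5/2x_2^2 - 24/5x_2 + 73/10 to the basis.

S(f_1,f_3): lcm = x_1x_2. S = -x_2^2 - x_1 - 2x_2 + 5.
  leading term x_2^2: subtract (2/5)·h_5 from -x_2^2 - x_1 - 2x_2 + 5 → -x_1 - 2/25x_2 + 52/25
  leading term x_1: subtract (-1/2)·f_1 from -x_1 - 2/25x_2 + 52/25 → -27/25x_2 + 27/25
  leading term x_2: no divisor's leading term divides it; move -27/25x_2 to the remainder.
  leading term 1: no divisor's leading term divides it; move 27/25 to the remainder.
  remainder -27/25x_2 + 27/25 ≠ 0; add h_6 = -27/25x_2 + 27/25 to the basis.

The other S-polynomials (S(f_1,f_4), S(f_2,f_3), S(f_2,f_4), S(f_3,f_4), S(f_1,h_5), S(f_2,h_5), S(f_3,h_5), S(f_4,h_5), S(f_1,h_6), S(f_2,h_6), S(f_3,h_6), S(f_4,h_6), S(h_5,h_6)) all reduce to 0 modulo the current basis, so we have a Gröbner basis.
Inter-reduce: drop elements whose leading term is divisible by another's, tail-reduce, and make monic.
Reduced Gröbner basis: {x_1 - 2, x_2 - 1}.
Label its elements g_1 = x_1 - 2, g_2 = x_2 - 1.

Reduce p = -7x_1x_2^2 + 4x_1x_2 + 1 modulo G:
  leading term x_1x_2^2: subtract (-7x_2^2)·g_1 from -7x_1x_2^2 + 4x_1x_2 + 1 → 4x_1x_2 - 14x_2^2 + 1
  leading term x_1x_2: subtract (4x_2)·g_1 from 4x_1x_2 - 14x_2^2 + 1 → -14x_2^2 + 8x_2 + 1
  leading term x_2^2: subtract (-14x_2)·g_2 from -14x_2^2 + 8x_2 + 1 → -6x_2 + 1
  leading term x_2: subtract (-6)·g_2 from -6x_2 + 1 → -5
  leading term 1: no divisor's leading term divides it; move -5 to the remainder.
  normal form = -5.
The normal form is nonzero, so p ∉ I. Since p minus its normal form lies in I, I + (p) = I + (r) where r = -5; decide whether this ideal is the whole ring.
Here r = -5 is a nonzero constant, hence a unit: 1 ∈ I + (p), the Gröbner basis of I + (p) is {1}, and the enlarged system has no common solution — adjoining p is inconsistent.

Adjoining -7x_1x_2^2 + 4x_1x_2 + 1 makes the ideal the whole ring: the system is inconsistent.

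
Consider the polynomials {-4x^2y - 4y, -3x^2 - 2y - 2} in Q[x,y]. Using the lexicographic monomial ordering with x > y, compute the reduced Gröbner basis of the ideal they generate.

f_1 = -4x^2y - 4y, LT = x^2y.
f_2 = -3x^2 - 2y - 2, LT = x^2.

S(f_1,f_2): lcm = x^2y. S = -2/3y^2 + 1/3y.
  leading term y^2: no divisor's leading term divides it; move -2/3y^2 to the remainder.
  leading term y: no divisor's leading term divides it; move 1/3y to the remainder.
  remainder -2/3y^2 + 1/3y ≠ 0; add g_3 = -2/3y^2 + 1/3y to the basis.

S(f_1,g_3): lcm = x^2y^2. S = 1/2x^2y + y^2.
  leading term x^2y: subtract (-1/8)·f_1 from 1/2x^2y + y^2 → y^2 - 1/2y
  leading term y^2: subtract (-3/2)·g_3 from y^2 - 1/2y → 0
  remainder 0.

S(f_2,g_3): leading monomials are coprime, so the S-polynomial reduces to 0 (Buchberger's first criterion).
Every S-polynomial of the final basis reduces to 0, so we have a Gröbner basis.
Inter-reduce: drop elements whose leading term is divisible by another's, tail-reduce, and make monic.

G = {x^2 + 2/3y + 2/3, y^2 - 1/2y}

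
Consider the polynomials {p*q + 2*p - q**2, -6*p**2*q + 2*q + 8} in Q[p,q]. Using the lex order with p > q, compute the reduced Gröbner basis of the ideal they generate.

f_1 = p*q + 2*p - q**2, LT = p*q.
f_2 = -6*p**2*q + 2*q + 8, LT = p**2*q.

S(f_1,f_2): lcm = p**2*q. S = 2*p**2 - p*q**2 + 1/3*q + 4/3.
  leading term p**2: no divisor's leading term divides it; move 2*p**2 to the remainder.
  leading term p*q**2: subtract (-q)·f_1 from -p*q**2 + 1/3*q + 4/3 → 2*p*q - q**3 + 1/3*q + 4/3
  leading term p*q: subtract (2)·f_1 from 2*p*q - q**3 + 1/3*q + 4/3 → -4*p - q**3 + 2*q**2 + 1/3*q + 4/3
  leading term p: no divisor's leading term divides it; move -4*p to the remainder.
  leading term q**3: no divisor's leading term divides it; move -q**3 to the remainder.
  leading term q**2: no divisor's leading term divides it; move 2*q**2 to the remainder.
  leading term q: no divisor's leading term divides it; move 1/3*q to the remainder.
  leading term 1: no divisor's leading term divides it; move 4/3 to the remainder.
  remainder 2*p**2 - 4*p - q**3 + 2*q**2 + 1/3*q + 4/3 ≠ 0; add g_3 = 2*p**2 - 4*p - q**3 + 2*q**2 + 1/3*q + 4/3 to the basis.

S(f_1,g_3): lcm = p**2*q. S = 2*p**2 - p*q**2 + 2*p*q + 1/2*q**4 - q**3 - 1/6*q**2 - 2/3*q.
  leading term p**2: subtract (1)·g_3 from 2*p**2 - p*q**2 + 2*p*q + 1/2*q**4 - q**3 - 1/6*q**2 - 2/3*q → -p*q**2 + 2*p*q + 4*p + 1/2*q**4 - 13/6*q**2 - q - 4/3
  leading term p*q**2: subtract (-q)·f_1 from -p*q**2 + 2*p*q + 4*p + 1/2*q**4 - 13/6*q**2 - q - 4/3 → 4*p*q + 4*p + 1/2*q**4 - q**3 - 13/6*q**2 - q - 4/3
  leading term p*q: subtract (4)·f_1 from 4*p*q + 4*p + 1/2*q**4 - q**3 - 13/6*q**2 - q - 4/3 → -4*p + 1/2*q**4 - q**3 + 11/6*q**2 - q - 4/3
  leading term p: no divisor's leading term divides it; move -4*p to the remainder.
  leading term q**4: no divisor's leading term divides it; move 1/2*q**4 to the remainder.
  leading term q**3: no divisor's leading term divides it; move -q**3 to the remainder.
  leading term q**2: no divisor's leading term divides it; move 11/6*q**2 to the remainder.
  leading term q: no divisor's leading term divides it; move -q to the remainder.
  leading term 1: no divisor's leading term divides it; move -4/3 to the remainder.
  remainder -4*p + 1/2*q**4 - q**3 + 11/6*q**2 - q - 4/3 ≠ 0; add g_4 = -4*p + 1/2*q**4 - q**3 + 11/6*q**2 - q - 4/3 to the basis.

S(f_1,g_4): lcm = p*q. S = 2*p + 1/8*q**5 - 1/4*q**4 + 11/24*q**3 - 5/4*q**2 - 1/3*q.
  leading term p: subtract (-1/2)·g_4 from 2*p + 1/8*q**5 - 1/4*q**4 + 11/24*q**3 - 5/4*q**2 - 1/3*q → 1/8*q**5 - 1/24*q**3 - 1/3*q**2 - 5/6*q - 2/3
  leading term q**5: no divisor's leading term divides it; move 1/8*q**5 to the remainder.
  leading term q**3: no divisor's leading term divides it; move -1/24*q**3 to the remainder.
  leading term q**2: no divisor's leading term divides it; move -1/3*q**2 to the remainder.
  leading term q: no divisor's leading term divides it; move -5/6*q to the remainder.
  leading term 1: no divisor's leading term divides it; move -2/3 to the remainder.
  remainder 1/8*q**5 - 1/24*q**3 - 1/3*q**2 - 5/6*q - 2/3 ≠ 0; add g_5 = 1/8*q**5 - 1/24*q**3 - 1/3*q**2 - 5/6*q - 2/3 to the basis.

The other S-polynomials (S(f_2,g_3), S(f_2,g_4), S(g_3,g_4), S(f_1,g_5), S(f_2,g_5), S(g_3,g_5), S(g_4,g_5)) all reduce to 0 modulo the current basis, so we have a Gröbner basis.
Inter-reduce: drop elements whose leading term is divisible by another's, tail-reduce, and make monic.

G = {p - 1/8*q**4 + 1/4*q**3 - 11/24*q**2 + 1/4*q + 1/3, q**5 - 1/3*q**3 - 8/3*q**2 - 20/3*q - 16/3}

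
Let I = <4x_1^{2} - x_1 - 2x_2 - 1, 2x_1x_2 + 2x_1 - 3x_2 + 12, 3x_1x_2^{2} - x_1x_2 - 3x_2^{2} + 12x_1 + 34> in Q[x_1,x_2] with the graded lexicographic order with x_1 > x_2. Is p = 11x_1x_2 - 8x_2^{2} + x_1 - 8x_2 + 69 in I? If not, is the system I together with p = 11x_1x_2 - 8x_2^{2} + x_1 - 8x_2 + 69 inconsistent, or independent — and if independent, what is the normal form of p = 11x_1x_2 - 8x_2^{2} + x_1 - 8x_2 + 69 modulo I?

First compute the reduced Gröbner basis of I by Buchberger's algorithm.
f_1 = 4x_1^{2} - x_1 - 2x_2 - 1, LT = x_1^{2}.
f_2 = 2x_1x_2 + 2x_1 - 3x_2 + 12, LT = x_1x_2.
f_3 = 3x_1x_2^{2} - x_1x_2 - 3x_2^{2} + 12x_1 + 34, LT = x_1x_2^{2}.

S(f_1,f_2): lcm = x_1^{2}x_2. S = -x_1^{2} + \tfrac{5}{4}x_1x_2 - \tfrac{1}{2}x_2^{2} - 6x_1 - \tfrac{1}{4}x_2.
  reduce S modulo (f_1, f_2, f_3):
  remainder -\tfrac{1}{2}x_2^{2} - \tfrac{15}{2}x_1 + \tfrac{9}{8}x_2 - \tfrac{31}{4} ≠ 0; add h_4 = -\tfrac{1}{2}x_2^{2} - \tfrac{15}{2}x_1 + \tfrac{9}{8}x_2 - \tfrac{31}{4} to the basis.

S(f_1,f_3): lcm = x_1^{2}x_2^{2}. S = \tfrac{1}{3}x_1^{2}x_2 + \tfrac{3}{4}x_1x_2^{2} - \tfrac{1}{2}x_2^{3} - 4x_1^{2} - \tfrac{1}{4}x_2^{2} - \tfrac{34}{3}x_1.
  reduce S modulo (f_1, f_2, f_3, h_4):
  remainder -\tfrac{215}{12}x_1 + \tfrac{547}{48}x_2 - \tfrac{977}{24} ≠ 0; add h_5 = -\tfrac{215}{12}x_1 + \tfrac{547}{48}x_2 - \tfrac{977}{24} to the basis.

S(f_2,f_3): lcm = x_1x_2^{2}. S = \tfrac{4}{3}x_1x_2 - \tfrac{1}{2}x_2^{2} - 4x_1 + 6x_2 - \tfrac{34}{3}.
  reduce S modulo (f_1, f_2, f_3, h_4, h_5):
  remainder \tfrac{21293}{2580}x_2 - \tfrac{21293}{1290} ≠ 0; add h_6 = \tfrac{21293}{2580}x_2 - \tfrac{21293}{1290} to the basis.

The other S-polynomials (S(f_1,h_4), S(f_2,h_4), S(f_3,h_4), S(f_1,h_5), S(f_2,h_5), S(f_3,h_5), S(h_4,h_5), S(f_1,h_6), S(f_2,h_6), S(f_3,h_6), S(h_4,h_6), S(h_5,h_6)) all reduce to 0 modulo the current basis, so we have a Gröbner basis.
Inter-reduce: drop elements whose leading term is divisible by another's, tail-reduce, and make monic.
Reduced Gröbner basis: {x_1 + 1, x_2 - 2}.
Label its elements g_1 = x_1 + 1, g_2 = x_2 - 2.

Reduce p = 11x_1x_2 - 8x_2^{2} + x_1 - 8x_2 + 69 modulo G:
  leading term x_1x_2: subtract (11x_2)·g_1 from 11x_1x_2 - 8x_2^{2} + x_1 - 8x_2 + 69 → -8x_2^{2} + x_1 - 19x_2 + 69
  leading term x_2^{2}: subtract (-8x_2)·g_2 from -8x_2^{2} + x_1 - 19x_2 + 69 → x_1 - 35x_2 + 69
  leading term x_1: subtract (1)·g_1 from x_1 - 35x_2 + 69 → -35x_2 + 68
  leading term x_2: subtract (-35)·g_2 from -35x_2 + 68 → -2
  leading term 1: no divisor's leading term divides it; move -2 to the remainder.
  normal form = -2.
The normal form is nonzero, so p ∉ I. Since p minus its normal form lies in I, I + (p) = I + (r) where r = -2; decide whether this ideal is the whole ring.
Here r = -2 is a nonzero constant, hence a unit: 1 ∈ I + (p), the Gröbner basis of I + (p) is {1}, and the enlarged system has no common solution — adjoining p is inconsistent.

Adjoining 11x_1x_2 - 8x_2^{2} + x_1 - 8x_2 + 69 makes the ideal the whole ring: the system is inconsistent.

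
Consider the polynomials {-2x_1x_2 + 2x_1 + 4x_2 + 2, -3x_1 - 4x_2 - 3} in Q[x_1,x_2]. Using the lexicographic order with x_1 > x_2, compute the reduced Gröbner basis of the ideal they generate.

The reduced Gröbner basis is the canonical form of the ideal for this ordering.

f_1 = -2x_1x_2 + 2x_1 + 4x_2 + 2, LT = x_1x_2.
f_2 = -3x_1 - 4x_2 - 3, LT = x_1.

S(f_1,f_2): lcm = x_1x_2. S = -x_1 - 4/3x_2^2 - 3x_2 - 1.
  leading term x_1: subtract (1/3)·f_2 from -x_1 - 4/3x_2^2 - 3x_2 - 1 → -4/3x_2^2 - 5/3x_2
  leading term x_2^2: no divisor's leading term divides it; move -4/3x_2^2 to the remainder.
  leading term x_2: no divisor's leading term divides it; move -5/3x_2 to the remainder.
  remainder -4/3x_2^2 - 5/3x_2 ≠ 0; add g_3 = -4/3x_2^2 - 5/3x_2 to the basis.

The other S-polynomials (S(f_1,g_3), S(f_2,g_3)) all reduce to 0 modulo the current basis, so we have a Gröbner basis.
Inter-reduce: drop elements whose leading term is divisible by another's, tail-reduce, and make monic.

G = {x_1 + 4/3x_2 + 1, x_2^2 + 5/4x_2}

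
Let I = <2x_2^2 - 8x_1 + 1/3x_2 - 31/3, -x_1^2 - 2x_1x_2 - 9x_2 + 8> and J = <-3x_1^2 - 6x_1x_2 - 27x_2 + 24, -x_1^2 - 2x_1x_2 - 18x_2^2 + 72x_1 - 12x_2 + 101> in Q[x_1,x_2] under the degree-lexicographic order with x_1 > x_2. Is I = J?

For a fixed monomial order, each ideal has a unique reduced Gröbner basis; comparing bases decides equality.
Buchberger on the first generating set:
f_1 = 2x_2^2 - 8x_1 + 1/3x_2 - 31/3, LT = x_2^2.
f_2 = -x_1^2 - 2x_1x_2 - 9x_2 + 8, LT = x_1^2.

The S-polynomials (S(f_1,f_2)) all reduce to 0 modulo the current basis, so we have a Gröbner basis.
Inter-reduce: drop elements whose leading term is divisible by another's, tail-reduce, and make monic.
Reduced Gröbner basis: {x_1^2 + 2x_1x_2 + 9x_2 - 8, x_2^2 - 4x_1 + 1/6x_2 - 31/6}.

Buchberger on the second generating set:
h_1 = -3x_1^2 - 6x_1x_2 - 27x_2 + 24, LT = x_1^2.
h_2 = -x_1^2 - 2x_1x_2 - 18x_2^2 + 72x_1 - 12x_2 + 101, LT = x_1^2.

S(h_1,h_2): lcm = x_1^2. S = -18x_2^2 + 72x_1 - 3x_2 + 93.
  leading term x_2^2: no divisor's leading term divides it; move -18x_2^2 to the remainder.
  leading term x_1: no divisor's leading term divides it; move 72x_1 to the remainder.
  leading term x_2: no divisor's leading term divides it; move -3x_2 to the remainder.
  leading term 1: no divisor's leading term divides it; move 93 to the remainder.
  remainder -18x_2^2 + 72x_1 - 3x_2 + 93 ≠ 0; add k_3 = -18x_2^2 + 72x_1 - 3x_2 + 93 to the basis.

The other S-polynomials (S(h_1,k_3), S(h_2,k_3)) all reduce to 0 modulo the current basis, so we have a Gröbner basis.
Inter-reduce: drop elements whose leading term is divisible by another's, tail-reduce, and make monic.
Reduced Gröbner basis: {x_1^2 + 2x_1x_2 + 9x_2 - 8, x_2^2 - 4x_1 + 1/6x_2 - 31/6}.

Same reduced basis, so the two generating sets span the same ideal.

Yes, the ideals are equal.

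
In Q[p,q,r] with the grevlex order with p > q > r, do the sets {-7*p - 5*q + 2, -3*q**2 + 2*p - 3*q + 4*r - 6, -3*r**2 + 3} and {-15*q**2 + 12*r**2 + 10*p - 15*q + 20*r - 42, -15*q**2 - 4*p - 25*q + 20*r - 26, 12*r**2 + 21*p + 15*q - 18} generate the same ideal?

Yes, the ideals are equal.

Two ideals are equal iff their reduced Gröbner bases coincide (the reduced basis is unique for a fixed ordering).
Buchberger on the first generating set:
f_1 = -7*p - 5*q + 2, LT = p.
f_2 = -3*q**2 + 2*p - 3*q + 4*r - 6, LT = q**2.
f_3 = -3*r**2 + 3, LT = r**2.

The S-polynomials (S(f_1,f_2), S(f_1,f_3), S(f_2,f_3)) all reduce to 0 modulo the current basis, so we have a Gröbner basis.
Inter-reduce: drop elements whose leading term is divisible by another's, tail-reduce, and make monic.
Reduced Gröbner basis: {q**2 + 31/21*q - 4/3*r + 38/21, r**2 - 1, p + 5/7*q - 2/7}.

Buchberger on the second generating set:
h_1 = -15*q**2 + 12*r**2 + 10*p - 15*q + 20*r - 42, LT = q**2.
h_2 = -15*q**2 - 4*p - 25*q + 20*r - 26, LT = q**2.
h_3 = 12*r**2 + 21*p + 15*q - 18, LT = r**2.

S(h_1,h_2): lcm = q**2. S = -4/5*r**2 - 14/15*p - 2/3*q + 16/15.
  reduce S modulo (h_1, h_2, h_3):
  remainder 7/15*p + 1/3*q - 2/15 ≠ 0; add k_4 = 7/15*p + 1/3*q - 2/15 to the basis.

The other S-polynomials (S(h_1,h_3), S(h_2,h_3), S(h_1,k_4), S(h_2,k_4), S(h_3,k_4)) all reduce to 0 modulo the current basis, so we have a Gröbner basis.
Inter-reduce: drop elements whose leading term is divisible by another's, tail-reduce, and make monic.
Reduced Gröbner basis: {q**2 + 31/21*q - 4/3*r + 38/21, r**2 - 1, p + 5/7*q - 2/7}.

These coincide, so the ideals are equal.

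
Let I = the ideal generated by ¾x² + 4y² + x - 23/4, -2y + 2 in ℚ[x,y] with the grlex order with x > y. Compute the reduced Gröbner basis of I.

G = {x² + 4/3x - 7/3, y - 1}

f_1 = ¾x² + 4y² + x - 23/4, LT = x².
f_2 = -2y + 2, LT = y.

The S-polynomials (S(f_1,f_2)) all reduce to 0 modulo the current basis, so we have a Gröbner basis.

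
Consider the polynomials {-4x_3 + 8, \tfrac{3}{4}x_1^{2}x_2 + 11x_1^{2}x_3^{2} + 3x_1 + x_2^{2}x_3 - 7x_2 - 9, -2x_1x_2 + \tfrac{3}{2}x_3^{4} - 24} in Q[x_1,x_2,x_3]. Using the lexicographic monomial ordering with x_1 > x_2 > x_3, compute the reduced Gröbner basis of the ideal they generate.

G = {x_1^{2} + \tfrac{3}{44}x_1 + \tfrac{1}{22}x_2^{2} - \tfrac{7}{44}x_2 - \tfrac{9}{44}, x_1x_2, x_2^{3} - \tfrac{7}{2}x_2^{2} - \tfrac{9}{2}x_2, x_3 - 2}

f_1 = -4x_3 + 8, LT = x_3.
f_2 = \tfrac{3}{4}x_1^{2}x_2 + 11x_1^{2}x_3^{2} + 3x_1 + x_2^{2}x_3 - 7x_2 - 9, LT = x_1^{2}x_2.
f_3 = -2x_1x_2 + \tfrac{3}{2}x_3^{4} - 24, LT = x_1x_2.

S(f_2,f_3): lcm = x_1^{2}x_2. S = \tfrac{44}{3}x_1^{2}x_3^{2} + \tfrac{3}{4}x_1x_3^{4} - 8x_1 + \tfrac{4}{3}x_2^{2}x_3 - \tfrac{28}{3}x_2 - 12.
  leading term x_1^{2}x_3^{2}: subtract (-\tfrac{11}{3}x_1^{2}x_3)·f_1 from \tfrac{44}{3}x_1^{2}x_3^{2} + \tfrac{3}{4}x_1x_3^{4} - 8x_1 + \tfrac{4}{3}x_2^{2}x_3 - \tfrac{28}{3}x_2 - 12 → \tfrac{88}{3}x_1^{2}x_3 + \tfrac{3}{4}x_1x_3^{4} - 8x_1 + \tfrac{4}{3}x_2^{2}x_3 - \tfrac{28}{3}x_2 - 12
  leading term x_1^{2}x_3: subtract (-\tfrac{22}{3}x_1^{2})·f_1 from \tfrac{88}{3}x_1^{2}x_3 + \tfrac{3}{4}x_1x_3^{4} - 8x_1 + \tfrac{4}{3}x_2^{2}x_3 - \tfrac{28}{3}x_2 - 12 → \tfrac{176}{3}x_1^{2} + \tfrac{3}{4}x_1x_3^{4} - 8x_1 + \tfrac{4}{3}x_2^{2}x_3 - \tfrac{28}{3}x_2 - 12
  leading term x_1^{2}: no divisor's leading term divides it; move \tfrac{176}{3}x_1^{2} to the remainder.
  leading term x_1x_3^{4}: subtract (-\tfrac{3}{16}x_1x_3^{3})·f_1 from \tfrac{3}{4}x_1x_3^{4} - 8x_1 + \tfrac{4}{3}x_2^{2}x_3 - \tfrac{28}{3}x_2 - 12 → \tfrac{3}{2}x_1x_3^{3} - 8x_1 + \tfrac{4}{3}x_2^{2}x_3 - \tfrac{28}{3}x_2 - 12
  leading term x_1x_3^{3}: subtract (-\tfrac{3}{8}x_1x_3^{2})·f_1 from \tfrac{3}{2}x_1x_3^{3} - 8x_1 + \tfrac{4}{3}x_2^{2}x_3 - \tfrac{28}{3}x_2 - 12 → 3x_1x_3^{2} - 8x_1 + \tfrac{4}{3}x_2^{2}x_3 - \tfrac{28}{3}x_2 - 12
  leading term x_1x_3^{2}: subtract (-\tfrac{3}{4}x_1x_3)·f_1 from 3x_1x_3^{2} - 8x_1 + \tfrac{4}{3}x_2^{2}x_3 - \tfrac{28}{3}x_2 - 12 → 6x_1x_3 - 8x_1 + \tfrac{4}{3}x_2^{2}x_3 - \tfrac{28}{3}x_2 - 12
  leading term x_1x_3: subtract (-\tfrac{3}{2}x_1)·f_1 from 6x_1x_3 - 8x_1 + \tfrac{4}{3}x_2^{2}x_3 - \tfrac{28}{3}x_2 - 12 → 4x_1 + \tfrac{4}{3}x_2^{2}x_3 - \tfrac{28}{3}x_2 - 12
  leading term x_1: no divisor's leading term divides it; move 4x_1 to the remainder.
  leading term x_2^{2}x_3: subtract (-\tfrac{1}{3}x_2^{2})·f_1 from \tfrac{4}{3}x_2^{2}x_3 - \tfrac{28}{3}x_2 - 12 → \tfrac{8}{3}x_2^{2} - \tfrac{28}{3}x_2 - 12
  leading term x_2^{2}: no divisor's leading term divides it; move \tfrac{8}{3}x_2^{2} to the remainder.
  leading term x_2: no divisor's leading term divides it; move -\tfrac{28}{3}x_2 to the remainder.
  leading term 1: no divisor's leading term divides it; move -12 to the remainder.
  remainder \tfrac{176}{3}x_1^{2} + 4x_1 + \tfrac{8}{3}x_2^{2} - \tfrac{28}{3}x_2 - 12 ≠ 0; add g_4 = \tfrac{176}{3}x_1^{2} + 4x_1 + \tfrac{8}{3}x_2^{2} - \tfrac{28}{3}x_2 - 12 to the basis.

S(f_2,g_4): lcm = x_1^{2}x_2. S = \tfrac{44}{3}x_1^{2}x_3^{2} - \tfrac{3}{44}x_1x_2 + 4x_1 - \tfrac{1}{22}x_2^{3} + \tfrac{4}{3}x_2^{2}x_3 + \tfrac{7}{44}x_2^{2} - \tfrac{1205}{132}x_2 - 12.
  leading term x_1^{2}x_3^{2}: subtract (-\tfrac{11}{3}x_1^{2}x_3)·f_1 from \tfrac{44}{3}x_1^{2}x_3^{2} - \tfrac{3}{44}x_1x_2 + 4x_1 - \tfrac{1}{22}x_2^{3} + \tfrac{4}{3}x_2^{2}x_3 + \tfrac{7}{44}x_2^{2} - \tfrac{1205}{132}x_2 - 12 → \tfrac{88}{3}x_1^{2}x_3 - \tfrac{3}{44}x_1x_2 + 4x_1 - \tfrac{1}{22}x_2^{3} + \tfrac{4}{3}x_2^{2}x_3 + \tfrac{7}{44}x_2^{2} - \tfrac{1205}{132}x_2 - 12
  leading term x_1^{2}x_3: subtract (-\tfrac{22}{3}x_1^{2})·f_1 from \tfrac{88}{3}x_1^{2}x_3 - \tfrac{3}{44}x_1x_2 + 4x_1 - \tfrac{1}{22}x_2^{3} + \tfrac{4}{3}x_2^{2}x_3 + \tfrac{7}{44}x_2^{2} - \tfrac{1205}{132}x_2 - 12 → \tfrac{176}{3}x_1^{2} - \tfrac{3}{44}x_1x_2 + 4x_1 - \tfrac{1}{22}x_2^{3} + \tfrac{4}{3}x_2^{2}x_3 + \tfrac{7}{44}x_2^{2} - \tfrac{1205}{132}x_2 - 12
  leading term x_1^{2}: subtract (1)·g_4 from \tfrac{176}{3}x_1^{2} - \tfrac{3}{44}x_1x_2 + 4x_1 - \tfrac{1}{22}x_2^{3} + \tfrac{4}{3}x_2^{2}x_3 + \tfrac{7}{44}x_2^{2} - \tfrac{1205}{132}x_2 - 12 → -\tfrac{3}{44}x_1x_2 - \tfrac{1}{22}x_2^{3} + \tfrac{4}{3}x_2^{2}x_3 - \tfrac{331}{132}x_2^{2} + \tfrac{9}{44}x_2
  leading term x_1x_2: subtract (\tfrac{3}{88})·f_3 from -\tfrac{3}{44}x_1x_2 - \tfrac{1}{22}x_2^{3} + \tfrac{4}{3}x_2^{2}x_3 - \tfrac{331}{132}x_2^{2} + \tfrac{9}{44}x_2 → -\tfrac{1}{22}x_2^{3} + \tfrac{4}{3}x_2^{2}x_3 - \tfrac{331}{132}x_2^{2} + \tfrac{9}{44}x_2 - \tfrac{9}{176}x_3^{4} + \tfrac{9}{11}
  leading term x_2^{3}: no divisor's leading term divides it; move -\tfrac{1}{22}x_2^{3} to the remainder.
  leading term x_2^{2}x_3: subtract (-\tfrac{1}{3}x_2^{2})·f_1 from \tfrac{4}{3}x_2^{2}x_3 - \tfrac{331}{132}x_2^{2} + \tfrac{9}{44}x_2 - \tfrac{9}{176}x_3^{4} + \tfrac{9}{11} → \tfrac{7}{44}x_2^{2} + \tfrac{9}{44}x_2 - \tfrac{9}{176}x_3^{4} + \tfrac{9}{11}
  leading term x_2^{2}: no divisor's leading term divides it; move \tfrac{7}{44}x_2^{2} to the remainder.
  leading term x_2: no divisor's leading term divides it; move \tfrac{9}{44}x_2 to the remainder.
  leading term x_3^{4}: subtract (\tfrac{9}{704}x_3^{3})·f_1 from -\tfrac{9}{176}x_3^{4} + \tfrac{9}{11} → -\tfrac{9}{88}x_3^{3} + \tfrac{9}{11}
  leading term x_3^{3}: subtract (\tfrac{9}{352}x_3^{2})·f_1 from -\tfrac{9}{88}x_3^{3} + \tfrac{9}{11} → -\tfrac{9}{44}x_3^{2} + \tfrac{9}{11}
  leading term x_3^{2}: subtract (\tfrac{9}{176}x_3)·f_1 from -\tfrac{9}{44}x_3^{2} + \tfrac{9}{11} → -\tfrac{9}{22}x_3 + \tfrac{9}{11}
  leading term x_3: subtract (\tfrac{9}{88})·f_1 from -\tfrac{9}{22}x_3 + \tfrac{9}{11} → 0
  remainder -\tfrac{1}{22}x_2^{3} + \tfrac{7}{44}x_2^{2} + \tfrac{9}{44}x_2 ≠ 0; add g_5 = -\tfrac{1}{22}x_2^{3} + \tfrac{7}{44}x_2^{2} + \tfrac{9}{44}x_2 to the basis.

The other S-polynomials (S(f_1,f_2), S(f_1,f_3), S(f_1,g_4), S(f_3,g_4), S(f_1,g_5), S(f_2,g_5), S(f_3,g_5), S(g_4,g_5)) all reduce to 0 modulo the current basis, so we have a Gröbner basis.
Inter-reduce: drop elements whose leading term is divisible by another's, tail-reduce, and make monic.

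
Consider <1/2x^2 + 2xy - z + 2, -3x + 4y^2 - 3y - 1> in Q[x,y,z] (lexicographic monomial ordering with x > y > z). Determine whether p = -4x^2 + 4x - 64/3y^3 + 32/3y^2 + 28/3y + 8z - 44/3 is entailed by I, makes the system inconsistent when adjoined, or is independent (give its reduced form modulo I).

First compute the reduced Gröbner basis of I by Buchberger's algorithm.
f_1 = 1/2x^2 + 2xy - z + 2, LT = x^2.
f_2 = -3x + 4y^2 - 3y - 1, LT = x.

S(f_1,f_2): lcm = x^2. S = 4/3xy^2 + 3xy - 1/3x - 2z + 4.
  reduce S modulo (f_1, f_2):
  remainder 16/9y^4 + 8/3y^3 - 35/9y^2 - 2/3y - 2z + 37/9 ≠ 0; add h_3 = 16/9y^4 + 8/3y^3 - 35/9y^2 - 2/3y - 2z + 37/9 to the basis.

The other S-polynomials (S(f_1,h_3), S(f_2,h_3)) all reduce to 0 modulo the current basis, so we have a Gröbner basis.
Inter-reduce: drop elements whose leading term is divisible by another's, tail-reduce, and make monic.
Reduced Gröbner basis: {x - 4/3y^2 + y + 1/3, y^4 + 3/2y^3 - 35/16y^2 - 3/8y - 9/8z + 37/16}.
Label its elements g_1 = x - 4/3y^2 + y + 1/3, g_2 = y^4 + 3/2y^3 - 35/16y^2 - 3/8y - 9/8z + 37/16.

Reduce p = -4x^2 + 4x - 64/3y^3 + 32/3y^2 + 28/3y + 8z - 44/3 modulo G:
  leading term x^2: subtract (-4x)·g_1 from -4x^2 + 4x - 64/3y^3 + 32/3y^2 + 28/3y + 8z - 44/3 → -16/3xy^2 + 4xy + 16/3x - 64/3y^3 + 32/3y^2 + 28/3y + 8z - 44/3
  leading term xy^2: subtract (-16/3y^2)·g_1 from -16/3xy^2 + 4xy + 16/3x - 64/3y^3 + 32/3y^2 + 28/3y + 8z - 44/3 → 4xy + 16/3x - 64/9y^4 - 16y^3 + 112/9y^2 + 28/3y + 8z - 44/3
  leading term xy: subtract (4y)·g_1 from 4xy + 16/3x - 64/9y^4 - 16y^3 + 112/9y^2 + 28/3y + 8z - 44/3 → 16/3x - 64/9y^4 - 32/3y^3 + 76/9y^2 + 8y + 8z - 44/3
  leading term x: subtract (16/3)·g_1 from 16/3x - 64/9y^4 - 32/3y^3 + 76/9y^2 + 8y + 8z - 44/3 → -64/9y^4 - 32/3y^3 + 140/9y^2 + 8/3y + 8z - 148/9
  leading term y^4: subtract (-64/9)·g_2 from -64/9y^4 - 32/3y^3 + 140/9y^2 + 8/3y + 8z - 148/9 → 0
  normal form = 0.
Since the normal form is 0, p ∈ I.

Ideal membership is decidable via reduction modulo a Gröbner basis.

-4x^2 + 4x - 64/3y^3 + 32/3y^2 + 28/3y + 8z - 44/3 lies in I (it reduces to 0).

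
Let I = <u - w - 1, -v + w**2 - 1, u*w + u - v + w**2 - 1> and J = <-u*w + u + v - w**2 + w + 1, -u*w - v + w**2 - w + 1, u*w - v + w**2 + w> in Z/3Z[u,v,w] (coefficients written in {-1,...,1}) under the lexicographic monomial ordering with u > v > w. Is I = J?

No, the ideals differ.

Two ideals are equal iff their reduced Gröbner bases coincide (the reduced basis is unique for a fixed ordering).
Buchberger on the first generating set:
f_1 = u - w - 1, LT = u.
f_2 = -v + w**2 - 1, LT = v.
f_3 = u*w + u - v + w**2 - 1, LT = u*w.

S(f_1,f_3): lcm = u*w. S = -u + v + w**2 - w + 1.
  leading term u: subtract (-1)·f_1 from -u + v + w**2 - w + 1 → v + w**2 + w
  leading term v: subtract (-1)·f_2 from v + w**2 + w → -w**2 + w - 1
  leading term w**2: no divisor's leading term divides it; move -w**2 to the remainder.
  leading term w: no divisor's leading term divides it; move w to the remainder.
  leading term 1: no divisor's leading term divides it; move -1 to the remainder.
  remainder -w**2 + w - 1 ≠ 0; add g_4 = -w**2 + w - 1 to the basis.

The other S-polynomials (S(f_1,f_2), S(f_2,f_3), S(f_1,g_4), S(f_2,g_4), S(f_3,g_4)) all reduce to 0 modulo the current basis, so we have a Gröbner basis.
Inter-reduce: drop elements whose leading term is divisible by another's, tail-reduce, and make monic.
Reduced Gröbner basis: {u - w - 1, v - w - 1, w**2 - w + 1}.

Buchberger on the second generating set:
h_1 = -u*w + u + v - w**2 + w + 1, LT = u*w.
h_2 = -u*w - v + w**2 - w + 1, LT = u*w.
h_3 = u*w - v + w**2 + w, LT = u*w.

S(h_1,h_2): lcm = u*w. S = -u + v - w**2 + w.
  leading term u: no divisor's leading term divides it; move -u to the remainder.
  leading term v: no divisor's leading term divides it; move v to the remainder.
  leading term w**2: no divisor's leading term divides it; move -w**2 to the remainder.
  leading term w: no divisor's leading term divides it; move w to the remainder.
  remainder -u + v - w**2 + w ≠ 0; add k_4 = -u + v - w**2 + w to the basis.

S(h_1,h_3): lcm = u*w. S = -u + w - 1.
  leading term u: subtract (1)·k_4 from -u + w - 1 → -v + w**2 - 1
  leading term v: no divisor's leading term divides it; move -v to the remainder.
  leading term w**2: no divisor's leading term divides it; move w**2 to the remainder.
  leading term 1: no divisor's leading term divides it; move -1 to the remainder.
  remainder -v + w**2 - 1 ≠ 0; add k_5 = -v + w**2 - 1 to the basis.

S(h_1,k_4): lcm = u*w. S = -u + v*w - v - w**3 - w**2 - w - 1.
  leading term u: subtract (1)·k_4 from -u + v*w - v - w**3 - w**2 - w - 1 → v*w + v - w**3 + w - 1
  leading term v*w: subtract (-w)·k_5 from v*w + v - w**3 + w - 1 → v - 1
  leading term v: subtract (-1)·k_5 from v - 1 → w**2 + 1
  leading term w**2: no divisor's leading term divides it; move w**2 to the remainder.
  leading term 1: no divisor's leading term divides it; move 1 to the remainder.
  remainder w**2 + 1 ≠ 0; add k_6 = w**2 + 1 to the basis.

The other S-polynomials (S(h_2,h_3), S(h_2,k_4), S(h_3,k_4), S(h_1,k_5), S(h_2,k_5), S(h_3,k_5), S(k_4,k_5), S(h_1,k_6), S(h_2,k_6), S(h_3,k_6), S(k_4,k_6), S(k_5,k_6)) all reduce to 0 modulo the current basis, so we have a Gröbner basis.
Inter-reduce: drop elements whose leading term is divisible by another's, tail-reduce, and make monic.
Reduced Gröbner basis: {u - w + 1, v - 1, w**2 + 1}.

These differ, so the ideals are not equal.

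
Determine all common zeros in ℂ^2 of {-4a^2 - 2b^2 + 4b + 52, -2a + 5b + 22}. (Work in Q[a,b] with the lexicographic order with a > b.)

Compute a lex Gröbner basis by Buchberger's algorithm.
f_1 = -4a^2 - 2b^2 + 4b + 52, LT = a^2.
f_2 = -2a + 5b + 22, LT = a.

S(f_1,f_2): lcm = a^2. S = 5/2ab + 11a + 1/2b^2 - b - 13.
  leading term ab: subtract (-5/4b)·f_2 from 5/2ab + 11a + 1/2b^2 - b - 13 → 11a + 27/4b^2 + 53/2b - 13
  leading term a: subtract (-11/2)·f_2 from 11a + 27/4b^2 + 53/2b - 13 → 27/4b^2 + 54b + 108
  leading term b^2: no divisor's leading term divides it; move 27/4b^2 to the remainder.
  leading term b: no divisor's leading term divides it; move 54b to the remainder.
  leading term 1: no divisor's leading term divides it; move 108 to the remainder.
  remainder 27/4b^2 + 54b + 108 ≠ 0; add h_3 = 27/4b^2 + 54b + 108 to the basis.

The other S-polynomials (S(f_1,h_3), S(f_2,h_3)) all reduce to 0 modulo the current basis, so we have a Gröbner basis.
Inter-reduce: drop elements whose leading term is divisible by another's, tail-reduce, and make monic.
Reduced Gröbner basis: {a - 5/2b - 11, b^2 + 8b + 16}.

The lex basis is triangular: the last element involves only b. Solving b^2 + 8b + 16 = 0 gives b ∈ {-4}; substituting each value into the earlier elements determines the remaining variables.
  b = -4: the earlier basis element becomes a - 1 = 0, giving a = 1 — point (1, -4).

{(1, -4)}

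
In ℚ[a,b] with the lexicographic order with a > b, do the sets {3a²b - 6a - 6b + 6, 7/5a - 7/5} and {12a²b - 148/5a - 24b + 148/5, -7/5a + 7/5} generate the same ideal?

Since reduced Gröbner bases are canonical representatives of ideals under a given ordering, it suffices to compute and compare them.
Buchberger on the first generating set:
f_1 = 3a²b - 6a - 6b + 6, LT = a²b.
f_2 = 7/5a - 7/5, LT = a.

S(f_1,f_2): lcm = a²b. S = ab - 2a - 2b + 2.
  leading term ab: subtract (5/7b)·f_2 from ab - 2a - 2b + 2 → -2a - b + 2
  leading term a: subtract (-10/7)·f_2 from -2a - b + 2 → -b
  leading term b: no divisor's leading term divides it; move -b to the remainder.
  remainder -b ≠ 0; add g_3 = -b to the basis.

S(f_1,g_3): lcm = a²b. S = -2a - 2b + 2.
  leading term a: subtract (-10/7)·f_2 from -2a - 2b + 2 → -2b
  leading term b: subtract (2)·g_3 from -2b → 0
  remainder 0.

S(f_2,g_3): leading monomials are coprime, so the S-polynomial reduces to 0 (Buchberger's first criterion).
Every S-polynomial of the final basis reduces to 0, so we have a Gröbner basis.
Inter-reduce: drop elements whose leading term is divisible by another's, tail-reduce, and make monic.
Reduced Gröbner basis: {a - 1, b}.

Buchberger on the second generating set:
h_1 = 12a²b - 148/5a - 24b + 148/5, LT = a²b.
h_2 = -7/5a + 7/5, LT = a.

S(h_1,h_2): lcm = a²b. S = ab - 37/15a - 2b + 37/15.
  leading term ab: subtract (-5/7b)·h_2 from ab - 37/15a - 2b + 37/15 → -37/15a - b + 37/15
  leading term a: subtract (37/21)·h_2 from -37/15a - b + 37/15 → -b
  leading term b: no divisor's leading term divides it; move -b to the remainder.
  remainder -b ≠ 0; add k_3 = -b to the basis.

S(h_1,k_3): lcm = a²b. S = -37/15a - 2b + 37/15.
  leading term a: subtract (37/21)·h_2 from -37/15a - 2b + 37/15 → -2b
  leading term b: subtract (2)·k_3 from -2b → 0
  remainder 0.

S(h_2,k_3): leading monomials are coprime, so the S-polynomial reduces to 0 (Buchberger's first criterion).
Every S-polynomial of the final basis reduces to 0, so we have a Gröbner basis.
Inter-reduce: drop elements whose leading term is divisible by another's, tail-reduce, and make monic.
Reduced Gröbner basis: {a - 1, b}.

The two bases agree; hence the ideals are identical.

Yes, the ideals are equal.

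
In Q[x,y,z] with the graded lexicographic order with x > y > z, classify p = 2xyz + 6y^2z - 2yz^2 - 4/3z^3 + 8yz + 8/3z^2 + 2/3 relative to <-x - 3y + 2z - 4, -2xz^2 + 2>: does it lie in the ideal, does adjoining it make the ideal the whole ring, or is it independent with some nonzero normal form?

2xyz + 6y^2z - 2yz^2 - 4/3z^3 + 8yz + 8/3z^2 + 2/3 lies in I (it reduces to 0).

First compute the reduced Gröbner basis of I by Buchberger's algorithm.
f_1 = -x - 3y + 2z - 4, LT = x.
f_2 = -2xz^2 + 2, LT = xz^2.

S(f_1,f_2): lcm = xz^2. S = 3yz^2 - 2z^3 + 4z^2 + 1.
  leading term yz^2: no divisor's leading term divides it; move 3yz^2 to the remainder.
  leading term z^3: no divisor's leading term divides it; move -2z^3 to the remainder.
  leading term z^2: no divisor's leading term divides it; move 4z^2 to the remainder.
  leading term 1: no divisor's leading term divides it; move 1 to the remainder.
  remainder 3yz^2 - 2z^3 + 4z^2 + 1 ≠ 0; add h_3 = 3yz^2 - 2z^3 + 4z^2 + 1 to the basis.

S(f_1,h_3): leading monomials are coprime, so the S-polynomial reduces to 0 (Buchberger's first criterion).
S(f_2,h_3): lcm = xyz^2. S = 2/3xz^3 - 4/3xz^2 - 1/3x - y.
  leading term xz^3: subtract (-2/3z^3)·f_1 from 2/3xz^3 - 4/3xz^2 - 1/3x - y → -2yz^3 + 4/3z^4 - 4/3xz^2 - 8/3z^3 - 1/3x - y
  leading term yz^3: subtract (-2/3z)·h_3 from -2yz^3 + 4/3z^4 - 4/3xz^2 - 8/3z^3 - 1/3x - y → -4/3xz^2 - 1/3x - y + 2/3z
  leading term xz^2: subtract (4/3z^2)·f_1 from -4/3xz^2 - 1/3x - y + 2/3z → 4yz^2 - 8/3z^3 + 16/3z^2 - 1/3x - y + 2/3z
  leading term yz^2: subtract (4/3)·h_3 from 4yz^2 - 8/3z^3 + 16/3z^2 - 1/3x - y + 2/3z → -1/3x - y + 2/3z - 4/3
  leading term x: subtract (1/3)·f_1 from -1/3x - y + 2/3z - 4/3 → 0
  remainder 0.

Every S-polynomial of the final basis reduces to 0, so we have a Gröbner basis.
Inter-reduce: drop elements whose leading term is divisible by another's, tail-reduce, and make monic.
Reduced Gröbner basis: {yz^2 - 2/3z^3 + 4/3z^2 + 1/3, x + 3y - 2z + 4}.
Label its elements g_1 = yz^2 - 2/3z^3 + 4/3z^2 + 1/3, g_2 = x + 3y - 2z + 4.

Reduce p = 2xyz + 6y^2z - 2yz^2 - 4/3z^3 + 8yz + 8/3z^2 + 2/3 modulo G:
  leading term xyz: subtract (2yz)·g_2 from 2xyz + 6y^2z - 2yz^2 - 4/3z^3 + 8yz + 8/3z^2 + 2/3 → 2yz^2 - 4/3z^3 + 8/3z^2 + 2/3
  leading term yz^2: subtract (2)·g_1 from 2yz^2 - 4/3z^3 + 8/3z^2 + 2/3 → 0
  normal form = 0.
Since the normal form is 0, p ∈ I.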